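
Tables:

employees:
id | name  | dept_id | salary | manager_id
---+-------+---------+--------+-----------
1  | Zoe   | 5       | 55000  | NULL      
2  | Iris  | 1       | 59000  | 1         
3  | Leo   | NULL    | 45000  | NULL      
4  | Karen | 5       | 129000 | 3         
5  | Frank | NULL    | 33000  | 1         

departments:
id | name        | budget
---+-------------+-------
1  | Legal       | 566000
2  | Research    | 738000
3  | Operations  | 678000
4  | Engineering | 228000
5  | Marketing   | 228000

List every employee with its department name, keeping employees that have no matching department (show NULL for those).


LEFT JOIN keeps every row from employees (the left table); where dept_id has no match in departments, the department columns become NULL. Walk through each employee:
  - employee 1 (Zoe): dept_id=5 -> matches Marketing
  - employee 2 (Iris): dept_id=1 -> matches Legal
  - employee 3 (Leo): dept_id=NULL, no match -> kept with NULL
  - employee 4 (Karen): dept_id=5 -> matches Marketing
  - employee 5 (Frank): dept_id=NULL, no match -> kept with NULL
All 5 rows appear; 2 have NULL department.

SQL:
SELECT a.name, b.name AS department
FROM employees a
LEFT JOIN departments b ON a.dept_id = b.id

Result:
name  | department
------+-----------
Zoe   | Marketing 
Iris  | Legal     
Leo   | NULL      
Karen | Marketing 
Frank | NULL      


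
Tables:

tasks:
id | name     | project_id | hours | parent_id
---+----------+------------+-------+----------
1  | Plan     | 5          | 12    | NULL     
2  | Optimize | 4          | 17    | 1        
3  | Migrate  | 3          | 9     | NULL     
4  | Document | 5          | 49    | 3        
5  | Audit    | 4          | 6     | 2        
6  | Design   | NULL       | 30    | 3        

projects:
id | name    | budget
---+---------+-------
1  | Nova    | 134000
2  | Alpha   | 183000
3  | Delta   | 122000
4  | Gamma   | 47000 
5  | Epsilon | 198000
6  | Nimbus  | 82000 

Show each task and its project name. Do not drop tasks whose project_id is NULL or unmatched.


LEFT JOIN keeps every row from tasks (the left table); where project_id has no match in projects, the project columns become NULL. Walk through each task:
  - task 1 (Plan): project_id=5 -> matches Epsilon
  - task 2 (Optimize): project_id=4 -> matches Gamma
  - task 3 (Migrate): project_id=3 -> matches Delta
  - task 4 (Document): project_id=5 -> matches Epsilon
  - task 5 (Audit): project_id=4 -> matches Gamma
  - task 6 (Design): project_id=NULL, no match -> kept with NULL
All 6 rows appear; 1 has NULL project.

SQL:
SELECT a.name, b.name AS project
FROM tasks a
LEFT JOIN projects b ON a.project_id = b.id

Result:
name     | project
---------+--------
Plan     | Epsilon
Optimize | Gamma  
Migrate  | Delta  
Document | Epsilon
Audit    | Gamma  
Design   | NULL   


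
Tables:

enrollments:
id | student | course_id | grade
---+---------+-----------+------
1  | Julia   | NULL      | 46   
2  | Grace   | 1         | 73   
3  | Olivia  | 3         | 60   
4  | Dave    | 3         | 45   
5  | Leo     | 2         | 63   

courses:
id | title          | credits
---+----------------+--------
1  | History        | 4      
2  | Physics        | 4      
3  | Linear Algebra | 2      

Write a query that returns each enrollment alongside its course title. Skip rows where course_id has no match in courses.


INNER JOIN keeps only enrollments rows whose course_id matches an id in courses. Walk through each enrollment:
  - enrollment 1 (Julia): course_id=NULL, no match -> dropped
  - enrollment 2 (Grace): course_id=1 -> matches History
  - enrollment 3 (Olivia): course_id=3 -> matches Linear Algebra
  - enrollment 4 (Dave): course_id=3 -> matches Linear Algebra
  - enrollment 5 (Leo): course_id=2 -> matches Physics
So 1 of 5 rows is dropped.

SQL:
SELECT a.student, b.title AS course
FROM enrollments a
INNER JOIN courses b ON a.course_id = b.id

Result:
student | course        
--------+---------------
Grace   | History       
Olivia  | Linear Algebra
Dave    | Linear Algebra
Leo     | Physics       


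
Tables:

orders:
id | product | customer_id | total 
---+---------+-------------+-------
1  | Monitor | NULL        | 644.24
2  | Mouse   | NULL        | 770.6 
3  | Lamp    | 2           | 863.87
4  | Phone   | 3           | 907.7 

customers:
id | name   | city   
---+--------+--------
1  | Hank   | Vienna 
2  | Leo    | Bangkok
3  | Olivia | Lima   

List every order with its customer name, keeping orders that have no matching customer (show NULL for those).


LEFT JOIN keeps every row from orders (the left table); where customer_id has no match in customers, the customer columns become NULL. Walk through each order:
  - order 1 (Monitor): customer_id=NULL, no match -> kept with NULL
  - order 2 (Mouse): customer_id=NULL, no match -> kept with NULL
  - order 3 (Lamp): customer_id=2 -> matches Leo
  - order 4 (Phone): customer_id=3 -> matches Olivia
All 4 rows appear; 2 have NULL customer.

SQL:
SELECT a.product, b.name AS customer
FROM orders a
LEFT JOIN customers b ON a.customer_id = b.id

Result:
product | customer
--------+---------
Monitor | NULL    
Mouse   | NULL    
Lamp    | Leo     
Phone   | Olivia  


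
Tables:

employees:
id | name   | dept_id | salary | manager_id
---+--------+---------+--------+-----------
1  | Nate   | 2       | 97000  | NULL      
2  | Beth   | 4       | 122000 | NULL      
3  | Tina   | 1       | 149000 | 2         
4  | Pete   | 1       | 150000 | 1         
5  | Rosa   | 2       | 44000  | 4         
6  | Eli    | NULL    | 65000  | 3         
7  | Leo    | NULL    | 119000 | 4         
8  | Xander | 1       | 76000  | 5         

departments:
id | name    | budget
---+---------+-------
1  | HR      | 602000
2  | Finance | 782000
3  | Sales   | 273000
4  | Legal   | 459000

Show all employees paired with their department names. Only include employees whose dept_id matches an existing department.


INNER JOIN keeps only employees rows whose dept_id matches an id in departments. Walk through each employee:
  - employee 1 (Nate): dept_id=2 -> matches Finance
  - employee 2 (Beth): dept_id=4 -> matches Legal
  - employee 3 (Tina): dept_id=1 -> matches HR
  - employee 4 (Pete): dept_id=1 -> matches HR
  - employee 5 (Rosa): dept_id=2 -> matches Finance
  - employee 6 (Eli): dept_id=NULL, no match -> dropped
  - employee 7 (Leo): dept_id=NULL, no match -> dropped
  - employee 8 (Xander): dept_id=1 -> matches HR
So 2 of 8 rows are dropped.

SQL:
SELECT a.name, b.name AS department
FROM employees a
INNER JOIN departments b ON a.dept_id = b.id

Result:
name   | department
-------+-----------
Nate   | Finance   
Beth   | Legal     
Tina   | HR        
Pete   | HR        
Rosa   | Finance   
Xander | HR        


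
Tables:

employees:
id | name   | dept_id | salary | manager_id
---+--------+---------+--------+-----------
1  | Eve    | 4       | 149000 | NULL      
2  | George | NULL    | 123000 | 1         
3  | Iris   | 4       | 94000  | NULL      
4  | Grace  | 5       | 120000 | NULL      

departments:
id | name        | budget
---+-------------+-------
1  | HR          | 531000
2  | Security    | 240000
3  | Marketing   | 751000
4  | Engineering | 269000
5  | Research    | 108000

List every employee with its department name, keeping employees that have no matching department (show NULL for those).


LEFT JOIN keeps every row from employees (the left table); where dept_id has no match in departments, the department columns become NULL. Walk through each employee:
  - employee 1 (Eve): dept_id=4 -> matches Engineering
  - employee 2 (George): dept_id=NULL, no match -> kept with NULL
  - employee 3 (Iris): dept_id=4 -> matches Engineering
  - employee 4 (Grace): dept_id=5 -> matches Research
All 4 rows appear; 1 has NULL department.

SQL:
SELECT a.name, b.name AS department
FROM employees a
LEFT JOIN departments b ON a.dept_id = b.id

Result:
name   | department 
-------+------------
Eve    | Engineering
George | NULL       
Iris   | Engineering
Grace  | Research   


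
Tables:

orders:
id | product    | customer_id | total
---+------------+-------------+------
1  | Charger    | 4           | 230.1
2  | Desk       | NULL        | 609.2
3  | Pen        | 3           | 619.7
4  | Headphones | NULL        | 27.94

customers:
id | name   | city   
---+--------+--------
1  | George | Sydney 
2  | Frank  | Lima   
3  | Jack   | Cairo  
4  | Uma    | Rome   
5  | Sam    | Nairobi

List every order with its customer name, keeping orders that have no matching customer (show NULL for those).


LEFT JOIN keeps every row from orders (the left table); where customer_id has no match in customers, the customer columns become NULL. Walk through each order:
  - order 1 (Charger): customer_id=4 -> matches Uma
  - order 2 (Desk): customer_id=NULL, no match -> kept with NULL
  - order 3 (Pen): customer_id=3 -> matches Jack
  - order 4 (Headphones): customer_id=NULL, no match -> kept with NULL
All 4 rows appear; 2 have NULL customer.

SQL:
SELECT a.product, b.name AS customer
FROM orders a
LEFT JOIN customers b ON a.customer_id = b.id

Result:
product    | customer
-----------+---------
Charger    | Uma     
Desk       | NULL    
Pen        | Jack    
Headphones | NULL    


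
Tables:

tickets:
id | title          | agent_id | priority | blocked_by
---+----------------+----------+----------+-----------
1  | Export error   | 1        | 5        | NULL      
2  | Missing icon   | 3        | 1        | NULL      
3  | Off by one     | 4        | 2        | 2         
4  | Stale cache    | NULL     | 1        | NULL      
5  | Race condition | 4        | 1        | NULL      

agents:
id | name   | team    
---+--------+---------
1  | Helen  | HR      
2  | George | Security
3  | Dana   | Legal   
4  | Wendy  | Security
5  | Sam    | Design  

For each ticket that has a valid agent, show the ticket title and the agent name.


INNER JOIN keeps only tickets rows whose agent_id matches an id in agents. Walk through each ticket:
  - ticket 1 (Export error): agent_id=1 -> matches Helen
  - ticket 2 (Missing icon): agent_id=3 -> matches Dana
  - ticket 3 (Off by one): agent_id=4 -> matches Wendy
  - ticket 4 (Stale cache): agent_id=NULL, no match -> dropped
  - ticket 5 (Race condition): agent_id=4 -> matches Wendy
So 1 of 5 rows is dropped.

SQL:
SELECT a.title, b.name AS agent
FROM tickets a
INNER JOIN agents b ON a.agent_id = b.id

Result:
title          | agent
---------------+------
Export error   | Helen
Missing icon   | Dana 
Off by one     | Wendy
Race condition | Wendy


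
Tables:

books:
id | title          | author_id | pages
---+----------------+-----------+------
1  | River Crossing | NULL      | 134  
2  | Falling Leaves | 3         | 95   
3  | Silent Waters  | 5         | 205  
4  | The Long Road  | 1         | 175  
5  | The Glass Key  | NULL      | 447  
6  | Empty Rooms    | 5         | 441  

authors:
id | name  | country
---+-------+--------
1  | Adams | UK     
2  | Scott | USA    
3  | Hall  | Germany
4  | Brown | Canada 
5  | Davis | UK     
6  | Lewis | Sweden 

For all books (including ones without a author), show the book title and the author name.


LEFT JOIN keeps every row from books (the left table); where author_id has no match in authors, the author columns become NULL. Walk through each book:
  - book 1 (River Crossing): author_id=NULL, no match -> kept with NULL
  - book 2 (Falling Leaves): author_id=3 -> matches Hall
  - book 3 (Silent Waters): author_id=5 -> matches Davis
  - book 4 (The Long Road): author_id=1 -> matches Adams
  - book 5 (The Glass Key): author_id=NULL, no match -> kept with NULL
  - book 6 (Empty Rooms): author_id=5 -> matches Davis
All 6 rows appear; 2 have NULL author.

SQL:
SELECT a.title, b.name AS author
FROM books a
LEFT JOIN authors b ON a.author_id = b.id

Result:
title          | author
---------------+-------
River Crossing | NULL  
Falling Leaves | Hall  
Silent Waters  | Davis 
The Long Road  | Adams 
The Glass Key  | NULL  
Empty Rooms    | Davis 


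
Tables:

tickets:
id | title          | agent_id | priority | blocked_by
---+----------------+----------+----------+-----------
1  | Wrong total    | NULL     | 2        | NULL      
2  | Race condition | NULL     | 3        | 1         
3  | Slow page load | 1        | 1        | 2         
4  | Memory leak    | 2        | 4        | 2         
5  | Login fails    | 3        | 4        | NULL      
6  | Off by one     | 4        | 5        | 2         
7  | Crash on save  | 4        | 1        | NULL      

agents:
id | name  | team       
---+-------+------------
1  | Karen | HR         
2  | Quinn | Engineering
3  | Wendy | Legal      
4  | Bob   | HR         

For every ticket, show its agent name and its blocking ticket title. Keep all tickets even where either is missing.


Two LEFT JOINs from the same base table tickets: one to agents via agent_id, one to tickets itself via blocked_by. Both are LEFT so every ticket is preserved.
Match against agents:
  - ticket 1 (Wrong total): agent_id=NULL, no match -> kept with NULL
  - ticket 2 (Race condition): agent_id=NULL, no match -> kept with NULL
  - ticket 3 (Slow page load): agent_id=1 -> matches Karen
  - ticket 4 (Memory leak): agent_id=2 -> matches Quinn
  - ticket 5 (Login fails): agent_id=3 -> matches Wendy
  - ticket 6 (Off by one): agent_id=4 -> matches Bob
  - ticket 7 (Crash on save): agent_id=4 -> matches Bob
Match against tickets (self):
  - ticket 1 (Wrong total): blocked_by=NULL -> NULL
  - ticket 2 (Race condition): blocked_by=1 -> Wrong total
  - ticket 3 (Slow page load): blocked_by=2 -> Race condition
  - ticket 4 (Memory leak): blocked_by=2 -> Race condition
  - ticket 5 (Login fails): blocked_by=NULL -> NULL
  - ticket 6 (Off by one): blocked_by=2 -> Race condition
  - ticket 7 (Crash on save): blocked_by=NULL -> NULL

SQL:
SELECT a.title, b.name AS agent, c.title AS blocked_by
FROM tickets a
LEFT JOIN agents b ON a.agent_id = b.id
LEFT JOIN tickets c ON a.blocked_by = c.id

Result:
title          | agent | blocked_by    
---------------+-------+---------------
Wrong total    | NULL  | NULL          
Race condition | NULL  | Wrong total   
Slow page load | Karen | Race condition
Memory leak    | Quinn | Race condition
Login fails    | Wendy | NULL          
Off by one     | Bob   | Race condition
Crash on save  | Bob   | NULL          


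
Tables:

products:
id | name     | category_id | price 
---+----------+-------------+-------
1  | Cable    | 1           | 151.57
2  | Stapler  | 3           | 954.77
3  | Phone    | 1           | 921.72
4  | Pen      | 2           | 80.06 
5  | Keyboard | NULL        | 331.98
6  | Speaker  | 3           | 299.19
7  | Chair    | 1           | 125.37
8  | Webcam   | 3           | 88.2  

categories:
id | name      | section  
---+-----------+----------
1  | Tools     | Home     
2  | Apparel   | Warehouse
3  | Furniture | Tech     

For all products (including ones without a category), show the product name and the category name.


LEFT JOIN keeps every row from products (the left table); where category_id has no match in categories, the category columns become NULL. Walk through each product:
  - product 1 (Cable): category_id=1 -> matches Tools
  - product 2 (Stapler): category_id=3 -> matches Furniture
  - product 3 (Phone): category_id=1 -> matches Tools
  - product 4 (Pen): category_id=2 -> matches Apparel
  - product 5 (Keyboard): category_id=NULL, no match -> kept with NULL
  - product 6 (Speaker): category_id=3 -> matches Furniture
  - product 7 (Chair): category_id=1 -> matches Tools
  - product 8 (Webcam): category_id=3 -> matches Furniture
All 8 rows appear; 1 has NULL category.

SQL:
SELECT a.name, b.name AS category
FROM products a
LEFT JOIN categories b ON a.category_id = b.id

Result:
name     | category 
---------+----------
Cable    | Tools    
Stapler  | Furniture
Phone    | Tools    
Pen      | Apparel  
Keyboard | NULL     
Speaker  | Furniture
Chair    | Tools    
Webcam   | Furniture


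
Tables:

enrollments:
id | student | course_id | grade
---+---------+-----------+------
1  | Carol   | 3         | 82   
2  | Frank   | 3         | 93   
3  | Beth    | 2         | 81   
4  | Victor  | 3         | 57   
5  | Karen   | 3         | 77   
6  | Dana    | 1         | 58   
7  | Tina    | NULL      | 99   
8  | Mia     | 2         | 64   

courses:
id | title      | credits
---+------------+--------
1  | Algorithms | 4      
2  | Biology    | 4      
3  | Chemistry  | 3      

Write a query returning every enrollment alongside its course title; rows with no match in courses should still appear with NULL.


LEFT JOIN keeps every row from enrollments (the left table); where course_id has no match in courses, the course columns become NULL. Walk through each enrollment:
  - enrollment 1 (Carol): course_id=3 -> matches Chemistry
  - enrollment 2 (Frank): course_id=3 -> matches Chemistry
  - enrollment 3 (Beth): course_id=2 -> matches Biology
  - enrollment 4 (Victor): course_id=3 -> matches Chemistry
  - enrollment 5 (Karen): course_id=3 -> matches Chemistry
  - enrollment 6 (Dana): course_id=1 -> matches Algorithms
  - enrollment 7 (Tina): course_id=NULL, no match -> kept with NULL
  - enrollment 8 (Mia): course_id=2 -> matches Biology
All 8 rows appear; 1 has NULL course.

SQL:
SELECT a.student, b.title AS course
FROM enrollments a
LEFT JOIN courses b ON a.course_id = b.id

Result:
student | course    
--------+-----------
Carol   | Chemistry 
Frank   | Chemistry 
Beth    | Biology   
Victor  | Chemistry 
Karen   | Chemistry 
Dana    | Algorithms
Tina    | NULL      
Mia     | Biology   


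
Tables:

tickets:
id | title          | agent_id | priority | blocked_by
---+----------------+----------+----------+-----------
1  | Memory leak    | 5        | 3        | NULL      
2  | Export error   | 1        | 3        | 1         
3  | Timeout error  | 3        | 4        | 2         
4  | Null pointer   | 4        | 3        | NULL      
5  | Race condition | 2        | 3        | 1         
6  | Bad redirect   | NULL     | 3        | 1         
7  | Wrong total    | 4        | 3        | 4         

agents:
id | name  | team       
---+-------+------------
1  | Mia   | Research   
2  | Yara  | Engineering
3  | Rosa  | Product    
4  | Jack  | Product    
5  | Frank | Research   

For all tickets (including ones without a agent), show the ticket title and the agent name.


LEFT JOIN keeps every row from tickets (the left table); where agent_id has no match in agents, the agent columns become NULL. Walk through each ticket:
  - ticket 1 (Memory leak): agent_id=5 -> matches Frank
  - ticket 2 (Export error): agent_id=1 -> matches Mia
  - ticket 3 (Timeout error): agent_id=3 -> matches Rosa
  - ticket 4 (Null pointer): agent_id=4 -> matches Jack
  - ticket 5 (Race condition): agent_id=2 -> matches Yara
  - ticket 6 (Bad redirect): agent_id=NULL, no match -> kept with NULL
  - ticket 7 (Wrong total): agent_id=4 -> matches Jack
All 7 rows appear; 1 has NULL agent.

SQL:
SELECT a.title, b.name AS agent
FROM tickets a
LEFT JOIN agents b ON a.agent_id = b.id

Result:
title          | agent
---------------+------
Memory leak    | Frank
Export error   | Mia  
Timeout error  | Rosa 
Null pointer   | Jack 
Race condition | Yara 
Bad redirect   | NULL 
Wrong total    | Jack 


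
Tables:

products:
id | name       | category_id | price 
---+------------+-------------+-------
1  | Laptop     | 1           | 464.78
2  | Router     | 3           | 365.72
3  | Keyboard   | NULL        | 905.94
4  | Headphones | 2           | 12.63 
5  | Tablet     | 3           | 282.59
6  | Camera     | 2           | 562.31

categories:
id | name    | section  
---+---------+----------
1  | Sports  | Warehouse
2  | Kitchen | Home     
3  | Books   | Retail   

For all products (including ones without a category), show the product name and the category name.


LEFT JOIN keeps every row from products (the left table); where category_id has no match in categories, the category columns become NULL. Walk through each product:
  - product 1 (Laptop): category_id=1 -> matches Sports
  - product 2 (Router): category_id=3 -> matches Books
  - product 3 (Keyboard): category_id=NULL, no match -> kept with NULL
  - product 4 (Headphones): category_id=2 -> matches Kitchen
  - product 5 (Tablet): category_id=3 -> matches Books
  - product 6 (Camera): category_id=2 -> matches Kitchen
All 6 rows appear; 1 has NULL category.

SQL:
SELECT a.name, b.name AS category
FROM products a
LEFT JOIN categories b ON a.category_id = b.id

Result:
name       | category
-----------+---------
Laptop     | Sports  
Router     | Books   
Keyboard   | NULL    
Headphones | Kitchen 
Tablet     | Books   
Camera     | Kitchen 


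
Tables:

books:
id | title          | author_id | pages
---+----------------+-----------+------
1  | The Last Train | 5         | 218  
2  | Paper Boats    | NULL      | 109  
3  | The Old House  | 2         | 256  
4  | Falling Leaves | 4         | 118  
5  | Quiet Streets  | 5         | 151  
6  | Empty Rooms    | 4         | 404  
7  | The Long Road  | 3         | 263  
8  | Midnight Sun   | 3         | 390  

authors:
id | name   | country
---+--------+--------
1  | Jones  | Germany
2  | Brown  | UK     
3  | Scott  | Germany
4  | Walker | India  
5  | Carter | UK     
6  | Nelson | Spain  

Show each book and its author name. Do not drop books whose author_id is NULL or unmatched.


LEFT JOIN keeps every row from books (the left table); where author_id has no match in authors, the author columns become NULL. Walk through each book:
  - book 1 (The Last Train): author_id=5 -> matches Carter
  - book 2 (Paper Boats): author_id=NULL, no match -> kept with NULL
  - book 3 (The Old House): author_id=2 -> matches Brown
  - book 4 (Falling Leaves): author_id=4 -> matches Walker
  - book 5 (Quiet Streets): author_id=5 -> matches Carter
  - book 6 (Empty Rooms): author_id=4 -> matches Walker
  - book 7 (The Long Road): author_id=3 -> matches Scott
  - book 8 (Midnight Sun): author_id=3 -> matches Scott
All 8 rows appear; 1 has NULL author.

SQL:
SELECT a.title, b.name AS author
FROM books a
LEFT JOIN authors b ON a.author_id = b.id

Result:
title          | author
---------------+-------
The Last Train | Carter
Paper Boats    | NULL  
The Old House  | Brown 
Falling Leaves | Walker
Quiet Streets  | Carter
Empty Rooms    | Walker
The Long Road  | Scott 
Midnight Sun   | Scott 


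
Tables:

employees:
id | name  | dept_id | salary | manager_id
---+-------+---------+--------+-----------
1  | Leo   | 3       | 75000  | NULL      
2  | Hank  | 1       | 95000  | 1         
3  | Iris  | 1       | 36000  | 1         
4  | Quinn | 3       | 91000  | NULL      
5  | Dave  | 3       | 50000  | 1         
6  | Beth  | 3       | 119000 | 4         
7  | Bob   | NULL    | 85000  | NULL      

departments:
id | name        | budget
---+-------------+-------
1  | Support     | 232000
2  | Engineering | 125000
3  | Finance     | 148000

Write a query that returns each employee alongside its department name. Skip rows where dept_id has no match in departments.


INNER JOIN keeps only employees rows whose dept_id matches an id in departments. Walk through each employee:
  - employee 1 (Leo): dept_id=3 -> matches Finance
  - employee 2 (Hank): dept_id=1 -> matches Support
  - employee 3 (Iris): dept_id=1 -> matches Support
  - employee 4 (Quinn): dept_id=3 -> matches Finance
  - employee 5 (Dave): dept_id=3 -> matches Finance
  - employee 6 (Beth): dept_id=3 -> matches Finance
  - employee 7 (Bob): dept_id=NULL, no match -> dropped
So 1 of 7 rows is dropped.

SQL:
SELECT a.name, b.name AS department
FROM employees a
INNER JOIN departments b ON a.dept_id = b.id

Result:
name  | department
------+-----------
Leo   | Finance   
Hank  | Support   
Iris  | Support   
Quinn | Finance   
Dave  | Finance   
Beth  | Finance   


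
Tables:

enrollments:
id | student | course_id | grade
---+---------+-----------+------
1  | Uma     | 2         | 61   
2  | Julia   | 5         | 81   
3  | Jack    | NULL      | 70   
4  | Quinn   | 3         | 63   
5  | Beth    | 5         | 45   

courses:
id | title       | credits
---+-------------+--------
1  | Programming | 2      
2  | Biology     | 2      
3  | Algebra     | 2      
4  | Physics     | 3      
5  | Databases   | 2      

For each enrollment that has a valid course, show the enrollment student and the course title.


INNER JOIN keeps only enrollments rows whose course_id matches an id in courses. Walk through each enrollment:
  - enrollment 1 (Uma): course_id=2 -> matches Biology
  - enrollment 2 (Julia): course_id=5 -> matches Databases
  - enrollment 3 (Jack): course_id=NULL, no match -> dropped
  - enrollment 4 (Quinn): course_id=3 -> matches Algebra
  - enrollment 5 (Beth): course_id=5 -> matches Databases
So 1 of 5 rows is dropped.

SQL:
SELECT a.student, b.title AS course
FROM enrollments a
INNER JOIN courses b ON a.course_id = b.id

Result:
student | course   
--------+----------
Uma     | Biology  
Julia   | Databases
Quinn   | Algebra  
Beth    | Databases


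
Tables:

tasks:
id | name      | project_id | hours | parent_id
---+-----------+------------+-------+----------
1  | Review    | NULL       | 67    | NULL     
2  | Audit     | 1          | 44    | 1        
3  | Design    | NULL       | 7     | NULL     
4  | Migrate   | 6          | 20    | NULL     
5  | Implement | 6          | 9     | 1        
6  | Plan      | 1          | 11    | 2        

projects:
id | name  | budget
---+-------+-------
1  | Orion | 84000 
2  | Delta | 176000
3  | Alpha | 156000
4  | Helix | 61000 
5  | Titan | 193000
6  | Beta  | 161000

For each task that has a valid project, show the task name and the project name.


INNER JOIN keeps only tasks rows whose project_id matches an id in projects. Walk through each task:
  - task 1 (Review): project_id=NULL, no match -> dropped
  - task 2 (Audit): project_id=1 -> matches Orion
  - task 3 (Design): project_id=NULL, no match -> dropped
  - task 4 (Migrate): project_id=6 -> matches Beta
  - task 5 (Implement): project_id=6 -> matches Beta
  - task 6 (Plan): project_id=1 -> matches Orion
So 2 of 6 rows are dropped.

SQL:
SELECT a.name, b.name AS project
FROM tasks a
INNER JOIN projects b ON a.project_id = b.id

Result:
name      | project
----------+--------
Audit     | Orion  
Migrate   | Beta   
Implement | Beta   
Plan      | Orion  


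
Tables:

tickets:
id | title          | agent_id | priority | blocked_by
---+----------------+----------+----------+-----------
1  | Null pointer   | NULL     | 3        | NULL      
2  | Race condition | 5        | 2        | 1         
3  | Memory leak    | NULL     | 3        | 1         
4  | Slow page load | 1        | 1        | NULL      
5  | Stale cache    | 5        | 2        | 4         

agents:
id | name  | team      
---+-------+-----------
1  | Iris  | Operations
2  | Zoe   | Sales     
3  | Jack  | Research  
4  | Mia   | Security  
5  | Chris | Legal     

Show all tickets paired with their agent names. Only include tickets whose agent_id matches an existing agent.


INNER JOIN keeps only tickets rows whose agent_id matches an id in agents. Walk through each ticket:
  - ticket 1 (Null pointer): agent_id=NULL, no match -> dropped
  - ticket 2 (Race condition): agent_id=5 -> matches Chris
  - ticket 3 (Memory leak): agent_id=NULL, no match -> dropped
  - ticket 4 (Slow page load): agent_id=1 -> matches Iris
  - ticket 5 (Stale cache): agent_id=5 -> matches Chris
So 2 of 5 rows are dropped.

SQL:
SELECT a.title, b.name AS agent
FROM tickets a
INNER JOIN agents b ON a.agent_id = b.id

Result:
title          | agent
---------------+------
Race condition | Chris
Slow page load | Iris 
Stale cache    | Chris


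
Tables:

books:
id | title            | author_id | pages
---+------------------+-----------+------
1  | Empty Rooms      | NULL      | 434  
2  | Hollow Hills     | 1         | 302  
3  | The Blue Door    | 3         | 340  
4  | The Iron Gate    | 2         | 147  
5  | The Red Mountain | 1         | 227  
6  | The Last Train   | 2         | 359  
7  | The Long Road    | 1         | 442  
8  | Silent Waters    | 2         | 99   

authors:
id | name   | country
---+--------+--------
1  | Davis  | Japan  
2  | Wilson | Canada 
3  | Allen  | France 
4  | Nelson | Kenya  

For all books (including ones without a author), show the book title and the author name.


LEFT JOIN keeps every row from books (the left table); where author_id has no match in authors, the author columns become NULL. Walk through each book:
  - book 1 (Empty Rooms): author_id=NULL, no match -> kept with NULL
  - book 2 (Hollow Hills): author_id=1 -> matches Davis
  - book 3 (The Blue Door): author_id=3 -> matches Allen
  - book 4 (The Iron Gate): author_id=2 -> matches Wilson
  - book 5 (The Red Mountain): author_id=1 -> matches Davis
  - book 6 (The Last Train): author_id=2 -> matches Wilson
  - book 7 (The Long Road): author_id=1 -> matches Davis
  - book 8 (Silent Waters): author_id=2 -> matches Wilson
All 8 rows appear; 1 has NULL author.

SQL:
SELECT a.title, b.name AS author
FROM books a
LEFT JOIN authors b ON a.author_id = b.id

Result:
title            | author
-----------------+-------
Empty Rooms      | NULL  
Hollow Hills     | Davis 
The Blue Door    | Allen 
The Iron Gate    | Wilson
The Red Mountain | Davis 
The Last Train   | Wilson
The Long Road    | Davis 
Silent Waters    | Wilson


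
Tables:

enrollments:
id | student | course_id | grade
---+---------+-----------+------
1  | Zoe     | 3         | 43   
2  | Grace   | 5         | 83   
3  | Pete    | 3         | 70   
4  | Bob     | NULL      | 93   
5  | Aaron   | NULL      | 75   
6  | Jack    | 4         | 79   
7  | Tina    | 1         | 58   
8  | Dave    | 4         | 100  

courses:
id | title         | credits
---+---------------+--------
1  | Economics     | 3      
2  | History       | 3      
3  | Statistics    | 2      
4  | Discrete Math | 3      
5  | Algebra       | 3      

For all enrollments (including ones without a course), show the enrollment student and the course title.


LEFT JOIN keeps every row from enrollments (the left table); where course_id has no match in courses, the course columns become NULL. Walk through each enrollment:
  - enrollment 1 (Zoe): course_id=3 -> matches Statistics
  - enrollment 2 (Grace): course_id=5 -> matches Algebra
  - enrollment 3 (Pete): course_id=3 -> matches Statistics
  - enrollment 4 (Bob): course_id=NULL, no match -> kept with NULL
  - enrollment 5 (Aaron): course_id=NULL, no match -> kept with NULL
  - enrollment 6 (Jack): course_id=4 -> matches Discrete Math
  - enrollment 7 (Tina): course_id=1 -> matches Economics
  - enrollment 8 (Dave): course_id=4 -> matches Discrete Math
All 8 rows appear; 2 have NULL course.

SQL:
SELECT a.student, b.title AS course
FROM enrollments a
LEFT JOIN courses b ON a.course_id = b.id

Result:
student | course       
--------+--------------
Zoe     | Statistics   
Grace   | Algebra      
Pete    | Statistics   
Bob     | NULL         
Aaron   | NULL         
Jack    | Discrete Math
Tina    | Economics    
Dave    | Discrete Math


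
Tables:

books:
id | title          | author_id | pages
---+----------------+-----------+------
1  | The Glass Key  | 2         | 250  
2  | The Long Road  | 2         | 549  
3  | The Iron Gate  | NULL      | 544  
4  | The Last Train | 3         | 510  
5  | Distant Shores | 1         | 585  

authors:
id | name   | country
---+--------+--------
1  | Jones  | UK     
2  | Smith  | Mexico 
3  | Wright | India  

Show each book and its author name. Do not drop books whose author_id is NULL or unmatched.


LEFT JOIN keeps every row from books (the left table); where author_id has no match in authors, the author columns become NULL. Walk through each book:
  - book 1 (The Glass Key): author_id=2 -> matches Smith
  - book 2 (The Long Road): author_id=2 -> matches Smith
  - book 3 (The Iron Gate): author_id=NULL, no match -> kept with NULL
  - book 4 (The Last Train): author_id=3 -> matches Wright
  - book 5 (Distant Shores): author_id=1 -> matches Jones
All 5 rows appear; 1 has NULL author.

SQL:
SELECT a.title, b.name AS author
FROM books a
LEFT JOIN authors b ON a.author_id = b.id

Result:
title          | author
---------------+-------
The Glass Key  | Smith 
The Long Road  | Smith 
The Iron Gate  | NULL  
The Last Train | Wright
Distant Shores | Jones 


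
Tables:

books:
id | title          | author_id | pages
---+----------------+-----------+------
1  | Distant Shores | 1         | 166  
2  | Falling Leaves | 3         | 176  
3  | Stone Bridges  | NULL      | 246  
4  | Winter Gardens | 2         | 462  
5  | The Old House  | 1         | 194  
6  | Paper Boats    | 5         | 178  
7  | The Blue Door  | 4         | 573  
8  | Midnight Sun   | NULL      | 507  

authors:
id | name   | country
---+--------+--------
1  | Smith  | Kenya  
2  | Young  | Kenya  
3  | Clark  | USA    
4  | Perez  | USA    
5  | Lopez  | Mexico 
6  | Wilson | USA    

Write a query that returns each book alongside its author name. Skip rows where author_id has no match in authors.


INNER JOIN keeps only books rows whose author_id matches an id in authors. Walk through each book:
  - book 1 (Distant Shores): author_id=1 -> matches Smith
  - book 2 (Falling Leaves): author_id=3 -> matches Clark
  - book 3 (Stone Bridges): author_id=NULL, no match -> dropped
  - book 4 (Winter Gardens): author_id=2 -> matches Young
  - book 5 (The Old House): author_id=1 -> matches Smith
  - book 6 (Paper Boats): author_id=5 -> matches Lopez
  - book 7 (The Blue Door): author_id=4 -> matches Perez
  - book 8 (Midnight Sun): author_id=NULL, no match -> dropped
So 2 of 8 rows are dropped.

SQL:
SELECT a.title, b.name AS author
FROM books a
INNER JOIN authors b ON a.author_id = b.id

Result:
title          | author
---------------+-------
Distant Shores | Smith 
Falling Leaves | Clark 
Winter Gardens | Young 
The Old House  | Smith 
Paper Boats    | Lopez 
The Blue Door  | Perez 


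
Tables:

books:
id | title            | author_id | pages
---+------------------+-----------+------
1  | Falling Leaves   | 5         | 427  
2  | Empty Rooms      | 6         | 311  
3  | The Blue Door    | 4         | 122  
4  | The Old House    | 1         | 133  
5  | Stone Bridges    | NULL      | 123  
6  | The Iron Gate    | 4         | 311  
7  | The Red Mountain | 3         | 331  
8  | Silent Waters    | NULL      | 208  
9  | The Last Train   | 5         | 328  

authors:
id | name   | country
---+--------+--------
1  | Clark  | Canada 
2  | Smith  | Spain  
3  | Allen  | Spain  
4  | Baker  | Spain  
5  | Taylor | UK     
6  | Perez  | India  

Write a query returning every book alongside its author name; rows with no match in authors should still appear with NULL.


LEFT JOIN keeps every row from books (the left table); where author_id has no match in authors, the author columns become NULL. Walk through each book:
  - book 1 (Falling Leaves): author_id=5 -> matches Taylor
  - book 2 (Empty Rooms): author_id=6 -> matches Perez
  - book 3 (The Blue Door): author_id=4 -> matches Baker
  - book 4 (The Old House): author_id=1 -> matches Clark
  - book 5 (Stone Bridges): author_id=NULL, no match -> kept with NULL
  - book 6 (The Iron Gate): author_id=4 -> matches Baker
  - book 7 (The Red Mountain): author_id=3 -> matches Allen
  - book 8 (Silent Waters): author_id=NULL, no match -> kept with NULL
  - book 9 (The Last Train): author_id=5 -> matches Taylor
All 9 rows appear; 2 have NULL author.

SQL:
SELECT a.title, b.name AS author
FROM books a
LEFT JOIN authors b ON a.author_id = b.id

Result:
title            | author
-----------------+-------
Falling Leaves   | Taylor
Empty Rooms      | Perez 
The Blue Door    | Baker 
The Old House    | Clark 
Stone Bridges    | NULL  
The Iron Gate    | Baker 
The Red Mountain | Allen 
Silent Waters    | NULL  
The Last Train   | Taylor


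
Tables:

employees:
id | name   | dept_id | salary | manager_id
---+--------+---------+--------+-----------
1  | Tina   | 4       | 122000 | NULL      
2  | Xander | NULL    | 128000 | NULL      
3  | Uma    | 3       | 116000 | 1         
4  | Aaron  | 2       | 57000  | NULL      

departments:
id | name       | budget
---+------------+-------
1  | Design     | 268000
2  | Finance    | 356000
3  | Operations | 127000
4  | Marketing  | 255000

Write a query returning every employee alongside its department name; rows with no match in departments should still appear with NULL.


LEFT JOIN keeps every row from employees (the left table); where dept_id has no match in departments, the department columns become NULL. Walk through each employee:
  - employee 1 (Tina): dept_id=4 -> matches Marketing
  - employee 2 (Xander): dept_id=NULL, no match -> kept with NULL
  - employee 3 (Uma): dept_id=3 -> matches Operations
  - employee 4 (Aaron): dept_id=2 -> matches Finance
All 4 rows appear; 1 has NULL department.

SQL:
SELECT a.name, b.name AS department
FROM employees a
LEFT JOIN departments b ON a.dept_id = b.id

Result:
name   | department
-------+-----------
Tina   | Marketing 
Xander | NULL      
Uma    | Operations
Aaron  | Finance   


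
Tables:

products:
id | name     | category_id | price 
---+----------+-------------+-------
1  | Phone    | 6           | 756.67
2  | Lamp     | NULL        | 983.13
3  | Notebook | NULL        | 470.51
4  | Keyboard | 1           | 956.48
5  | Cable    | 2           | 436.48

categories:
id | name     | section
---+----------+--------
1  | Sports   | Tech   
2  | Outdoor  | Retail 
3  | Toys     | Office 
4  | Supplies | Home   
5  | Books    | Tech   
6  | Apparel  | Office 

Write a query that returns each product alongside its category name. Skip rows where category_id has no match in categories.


INNER JOIN keeps only products rows whose category_id matches an id in categories. Walk through each product:
  - product 1 (Phone): category_id=6 -> matches Apparel
  - product 2 (Lamp): category_id=NULL, no match -> dropped
  - product 3 (Notebook): category_id=NULL, no match -> dropped
  - product 4 (Keyboard): category_id=1 -> matches Sports
  - product 5 (Cable): category_id=2 -> matches Outdoor
So 2 of 5 rows are dropped.

SQL:
SELECT a.name, b.name AS category
FROM products a
INNER JOIN categories b ON a.category_id = b.id

Result:
name     | category
---------+---------
Phone    | Apparel 
Keyboard | Sports  
Cable    | Outdoor 


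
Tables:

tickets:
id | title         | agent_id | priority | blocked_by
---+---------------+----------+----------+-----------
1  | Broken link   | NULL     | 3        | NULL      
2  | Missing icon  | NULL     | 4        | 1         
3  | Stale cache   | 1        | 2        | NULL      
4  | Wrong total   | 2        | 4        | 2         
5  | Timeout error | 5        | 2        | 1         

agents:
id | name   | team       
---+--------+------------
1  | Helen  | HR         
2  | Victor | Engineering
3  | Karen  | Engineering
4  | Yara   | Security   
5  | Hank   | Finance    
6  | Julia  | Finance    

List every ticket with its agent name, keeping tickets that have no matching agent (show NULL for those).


LEFT JOIN keeps every row from tickets (the left table); where agent_id has no match in agents, the agent columns become NULL. Walk through each ticket:
  - ticket 1 (Broken link): agent_id=NULL, no match -> kept with NULL
  - ticket 2 (Missing icon): agent_id=NULL, no match -> kept with NULL
  - ticket 3 (Stale cache): agent_id=1 -> matches Helen
  - ticket 4 (Wrong total): agent_id=2 -> matches Victor
  - ticket 5 (Timeout error): agent_id=5 -> matches Hank
All 5 rows appear; 2 have NULL agent.

SQL:
SELECT a.title, b.name AS agent
FROM tickets a
LEFT JOIN agents b ON a.agent_id = b.id

Result:
title         | agent 
--------------+-------
Broken link   | NULL  
Missing icon  | NULL  
Stale cache   | Helen 
Wrong total   | Victor
Timeout error | Hank  


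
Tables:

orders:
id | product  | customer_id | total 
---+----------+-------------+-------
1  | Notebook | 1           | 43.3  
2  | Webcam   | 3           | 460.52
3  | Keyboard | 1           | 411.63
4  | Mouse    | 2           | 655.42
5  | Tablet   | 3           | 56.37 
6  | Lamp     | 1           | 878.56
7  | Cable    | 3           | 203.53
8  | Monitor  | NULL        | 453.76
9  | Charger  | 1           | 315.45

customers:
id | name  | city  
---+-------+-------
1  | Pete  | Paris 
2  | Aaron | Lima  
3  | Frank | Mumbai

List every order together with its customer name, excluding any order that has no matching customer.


INNER JOIN keeps only orders rows whose customer_id matches an id in customers. Walk through each order:
  - order 1 (Notebook): customer_id=1 -> matches Pete
  - order 2 (Webcam): customer_id=3 -> matches Frank
  - order 3 (Keyboard): customer_id=1 -> matches Pete
  - order 4 (Mouse): customer_id=2 -> matches Aaron
  - order 5 (Tablet): customer_id=3 -> matches Frank
  - order 6 (Lamp): customer_id=1 -> matches Pete
  - order 7 (Cable): customer_id=3 -> matches Frank
  - order 8 (Monitor): customer_id=NULL, no match -> dropped
  - order 9 (Charger): customer_id=1 -> matches Pete
So 1 of 9 rows is dropped.

SQL:
SELECT a.product, b.name AS customer
FROM orders a
INNER JOIN customers b ON a.customer_id = b.id

Result:
product  | customer
---------+---------
Notebook | Pete    
Webcam   | Frank   
Keyboard | Pete    
Mouse    | Aaron   
Tablet   | Frank   
Lamp     | Pete    
Cable    | Frank   
Charger  | Pete    
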